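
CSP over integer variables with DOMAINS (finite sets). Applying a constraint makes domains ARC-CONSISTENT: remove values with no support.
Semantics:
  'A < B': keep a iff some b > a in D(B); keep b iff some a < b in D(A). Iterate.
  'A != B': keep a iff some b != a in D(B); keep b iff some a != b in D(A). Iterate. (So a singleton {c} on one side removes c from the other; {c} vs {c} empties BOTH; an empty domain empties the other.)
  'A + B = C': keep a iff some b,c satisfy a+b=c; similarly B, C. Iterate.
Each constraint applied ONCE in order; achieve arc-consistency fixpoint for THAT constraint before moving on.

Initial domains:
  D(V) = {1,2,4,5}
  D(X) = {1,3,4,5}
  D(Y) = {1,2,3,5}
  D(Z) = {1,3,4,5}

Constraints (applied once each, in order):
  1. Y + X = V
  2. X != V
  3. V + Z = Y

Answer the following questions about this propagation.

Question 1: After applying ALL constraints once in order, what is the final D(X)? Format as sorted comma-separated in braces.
Constraint 1 (Y + X = V) on D(Y)={1,2,3,5} D(X)={1,3,4,5} D(V)={1,2,4,5}: Y {1,2,3,5}->{1,2,3}; X {1,3,4,5}->{1,3,4}; V {1,2,4,5}->{2,4,5}
Constraint 2 (X != V) on D(X)={1,3,4} D(V)={2,4,5}: no change
Constraint 3 (V + Z = Y) on D(V)={2,4,5} D(Z)={1,3,4,5} D(Y)={1,2,3}: V {2,4,5}->{2}; Z {1,3,4,5}->{1}; Y {1,2,3}->{3}
So after all 3 constraints: D(X) = {1,3,4}

Answer: {1,3,4}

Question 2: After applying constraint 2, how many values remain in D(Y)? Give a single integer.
Constraint 1 (Y + X = V) on D(Y)={1,2,3,5} D(X)={1,3,4,5} D(V)={1,2,4,5}: Y {1,2,3,5}->{1,2,3}; X {1,3,4,5}->{1,3,4}; V {1,2,4,5}->{2,4,5}
Constraint 2 (X != V) on D(X)={1,3,4} D(V)={2,4,5}: no change
So after constraint 2: D(Y)={1,2,3}, size = 3

Answer: 3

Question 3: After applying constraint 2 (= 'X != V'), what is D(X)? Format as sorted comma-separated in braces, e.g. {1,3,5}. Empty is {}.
Answer: {1,3,4}

Derivation:
Constraint 1 (Y + X = V) on D(Y)={1,2,3,5} D(X)={1,3,4,5} D(V)={1,2,4,5}: Y {1,2,3,5}->{1,2,3}; X {1,3,4,5}->{1,3,4}; V {1,2,4,5}->{2,4,5}
Constraint 2 (X != V) on D(X)={1,3,4} D(V)={2,4,5}: no change
So after constraint 2: D(X) = {1,3,4}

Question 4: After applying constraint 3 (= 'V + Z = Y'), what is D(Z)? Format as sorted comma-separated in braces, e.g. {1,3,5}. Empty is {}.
Answer: {1}

Derivation:
Constraint 1 (Y + X = V) on D(Y)={1,2,3,5} D(X)={1,3,4,5} D(V)={1,2,4,5}: Y {1,2,3,5}->{1,2,3}; X {1,3,4,5}->{1,3,4}; V {1,2,4,5}->{2,4,5}
Constraint 2 (X != V) on D(X)={1,3,4} D(V)={2,4,5}: no change
Constraint 3 (V + Z = Y) on D(V)={2,4,5} D(Z)={1,3,4,5} D(Y)={1,2,3}: V {2,4,5}->{2}; Z {1,3,4,5}->{1}; Y {1,2,3}->{3}
So after constraint 3: D(Z) = {1}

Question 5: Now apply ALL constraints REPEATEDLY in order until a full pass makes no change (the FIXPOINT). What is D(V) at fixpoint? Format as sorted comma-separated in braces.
pass 0 (initial): D(V)={1,2,4,5}
pass 1: V {1,2,4,5}->{2}; X {1,3,4,5}->{1,3,4}; Y {1,2,3,5}->{3}; Z {1,3,4,5}->{1}
pass 2: V {2}->{}; X {1,3,4}->{}; Y {3}->{}; Z {1}->{}
pass 3: no change
Fixpoint after 3 passes: D(V) = {}

Answer: {}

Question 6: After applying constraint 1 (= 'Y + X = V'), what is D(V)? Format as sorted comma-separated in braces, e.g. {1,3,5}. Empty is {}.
Constraint 1 (Y + X = V) on D(Y)={1,2,3,5} D(X)={1,3,4,5} D(V)={1,2,4,5}: Y {1,2,3,5}->{1,2,3}; X {1,3,4,5}->{1,3,4}; V {1,2,4,5}->{2,4,5}
So after constraint 1: D(V) = {2,4,5}

Answer: {2,4,5}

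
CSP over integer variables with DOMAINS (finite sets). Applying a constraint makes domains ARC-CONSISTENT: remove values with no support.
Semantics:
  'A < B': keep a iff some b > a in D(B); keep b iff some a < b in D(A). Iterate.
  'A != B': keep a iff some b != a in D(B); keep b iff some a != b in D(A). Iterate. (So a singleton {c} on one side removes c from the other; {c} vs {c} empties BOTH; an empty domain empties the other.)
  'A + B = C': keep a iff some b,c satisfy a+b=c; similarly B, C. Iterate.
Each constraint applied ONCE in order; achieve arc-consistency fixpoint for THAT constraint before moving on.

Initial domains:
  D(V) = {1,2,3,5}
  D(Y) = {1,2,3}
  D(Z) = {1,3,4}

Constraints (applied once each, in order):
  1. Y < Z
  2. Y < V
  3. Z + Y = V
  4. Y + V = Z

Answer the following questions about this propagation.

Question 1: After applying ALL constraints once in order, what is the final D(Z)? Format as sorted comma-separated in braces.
Answer: {}

Derivation:
Constraint 1 (Y < Z) on D(Y)={1,2,3} D(Z)={1,3,4}: Z {1,3,4}->{3,4}
Constraint 2 (Y < V) on D(Y)={1,2,3} D(V)={1,2,3,5}: V {1,2,3,5}->{2,3,5}
Constraint 3 (Z + Y = V) on D(Z)={3,4} D(Y)={1,2,3} D(V)={2,3,5}: Y {1,2,3}->{1,2}; V {2,3,5}->{5}
Constraint 4 (Y + V = Z) on D(Y)={1,2} D(V)={5} D(Z)={3,4}: Y {1,2}->{}; V {5}->{}; Z {3,4}->{}
So after all 4 constraints: D(Z) = {}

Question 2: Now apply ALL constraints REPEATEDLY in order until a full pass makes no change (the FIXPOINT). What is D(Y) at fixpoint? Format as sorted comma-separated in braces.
Answer: {}

Derivation:
pass 0 (initial): D(Y)={1,2,3}
pass 1: V {1,2,3,5}->{}; Y {1,2,3}->{}; Z {1,3,4}->{}
pass 2: no change
Fixpoint after 2 passes: D(Y) = {}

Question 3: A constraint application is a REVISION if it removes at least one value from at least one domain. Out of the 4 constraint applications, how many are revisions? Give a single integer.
Constraint 1 (Y < Z) on D(Y)={1,2,3} D(Z)={1,3,4}: Z {1,3,4}->{3,4} => REVISION
Constraint 2 (Y < V) on D(Y)={1,2,3} D(V)={1,2,3,5}: V {1,2,3,5}->{2,3,5} => REVISION
Constraint 3 (Z + Y = V) on D(Z)={3,4} D(Y)={1,2,3} D(V)={2,3,5}: Y {1,2,3}->{1,2}; V {2,3,5}->{5} => REVISION
Constraint 4 (Y + V = Z) on D(Y)={1,2} D(V)={5} D(Z)={3,4}: Y {1,2}->{}; V {5}->{}; Z {3,4}->{} => REVISION
Total revisions = 4

Answer: 4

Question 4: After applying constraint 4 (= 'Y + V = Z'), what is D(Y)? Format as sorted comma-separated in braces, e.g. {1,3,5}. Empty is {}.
Answer: {}

Derivation:
Constraint 1 (Y < Z) on D(Y)={1,2,3} D(Z)={1,3,4}: Z {1,3,4}->{3,4}
Constraint 2 (Y < V) on D(Y)={1,2,3} D(V)={1,2,3,5}: V {1,2,3,5}->{2,3,5}
Constraint 3 (Z + Y = V) on D(Z)={3,4} D(Y)={1,2,3} D(V)={2,3,5}: Y {1,2,3}->{1,2}; V {2,3,5}->{5}
Constraint 4 (Y + V = Z) on D(Y)={1,2} D(V)={5} D(Z)={3,4}: Y {1,2}->{}; V {5}->{}; Z {3,4}->{}
So after constraint 4: D(Y) = {}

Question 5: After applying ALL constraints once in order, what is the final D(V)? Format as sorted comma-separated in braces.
Constraint 1 (Y < Z) on D(Y)={1,2,3} D(Z)={1,3,4}: Z {1,3,4}->{3,4}
Constraint 2 (Y < V) on D(Y)={1,2,3} D(V)={1,2,3,5}: V {1,2,3,5}->{2,3,5}
Constraint 3 (Z + Y = V) on D(Z)={3,4} D(Y)={1,2,3} D(V)={2,3,5}: Y {1,2,3}->{1,2}; V {2,3,5}->{5}
Constraint 4 (Y + V = Z) on D(Y)={1,2} D(V)={5} D(Z)={3,4}: Y {1,2}->{}; V {5}->{}; Z {3,4}->{}
So after all 4 constraints: D(V) = {}

Answer: {}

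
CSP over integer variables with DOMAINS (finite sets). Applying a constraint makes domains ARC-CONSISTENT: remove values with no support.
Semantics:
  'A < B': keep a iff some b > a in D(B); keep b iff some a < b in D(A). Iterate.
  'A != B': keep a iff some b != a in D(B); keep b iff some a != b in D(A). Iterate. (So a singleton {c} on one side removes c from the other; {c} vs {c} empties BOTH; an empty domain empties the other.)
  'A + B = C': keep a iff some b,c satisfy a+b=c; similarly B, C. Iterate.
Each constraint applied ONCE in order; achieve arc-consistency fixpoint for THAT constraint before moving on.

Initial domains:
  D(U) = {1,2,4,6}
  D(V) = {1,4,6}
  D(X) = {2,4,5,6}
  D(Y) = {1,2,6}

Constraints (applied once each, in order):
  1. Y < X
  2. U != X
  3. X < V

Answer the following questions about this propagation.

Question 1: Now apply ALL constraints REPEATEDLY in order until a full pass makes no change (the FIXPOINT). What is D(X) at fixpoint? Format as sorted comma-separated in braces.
pass 0 (initial): D(X)={2,4,5,6}
pass 1: V {1,4,6}->{4,6}; X {2,4,5,6}->{2,4,5}; Y {1,2,6}->{1,2}
pass 2: no change
Fixpoint after 2 passes: D(X) = {2,4,5}

Answer: {2,4,5}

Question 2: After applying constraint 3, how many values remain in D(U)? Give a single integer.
Answer: 4

Derivation:
Constraint 1 (Y < X) on D(Y)={1,2,6} D(X)={2,4,5,6}: Y {1,2,6}->{1,2}
Constraint 2 (U != X) on D(U)={1,2,4,6} D(X)={2,4,5,6}: no change
Constraint 3 (X < V) on D(X)={2,4,5,6} D(V)={1,4,6}: X {2,4,5,6}->{2,4,5}; V {1,4,6}->{4,6}
So after constraint 3: D(U)={1,2,4,6}, size = 4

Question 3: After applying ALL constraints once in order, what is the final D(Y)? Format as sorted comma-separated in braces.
Constraint 1 (Y < X) on D(Y)={1,2,6} D(X)={2,4,5,6}: Y {1,2,6}->{1,2}
Constraint 2 (U != X) on D(U)={1,2,4,6} D(X)={2,4,5,6}: no change
Constraint 3 (X < V) on D(X)={2,4,5,6} D(V)={1,4,6}: X {2,4,5,6}->{2,4,5}; V {1,4,6}->{4,6}
So after all 3 constraints: D(Y) = {1,2}

Answer: {1,2}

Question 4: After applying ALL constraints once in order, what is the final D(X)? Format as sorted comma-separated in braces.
Constraint 1 (Y < X) on D(Y)={1,2,6} D(X)={2,4,5,6}: Y {1,2,6}->{1,2}
Constraint 2 (U != X) on D(U)={1,2,4,6} D(X)={2,4,5,6}: no change
Constraint 3 (X < V) on D(X)={2,4,5,6} D(V)={1,4,6}: X {2,4,5,6}->{2,4,5}; V {1,4,6}->{4,6}
So after all 3 constraints: D(X) = {2,4,5}

Answer: {2,4,5}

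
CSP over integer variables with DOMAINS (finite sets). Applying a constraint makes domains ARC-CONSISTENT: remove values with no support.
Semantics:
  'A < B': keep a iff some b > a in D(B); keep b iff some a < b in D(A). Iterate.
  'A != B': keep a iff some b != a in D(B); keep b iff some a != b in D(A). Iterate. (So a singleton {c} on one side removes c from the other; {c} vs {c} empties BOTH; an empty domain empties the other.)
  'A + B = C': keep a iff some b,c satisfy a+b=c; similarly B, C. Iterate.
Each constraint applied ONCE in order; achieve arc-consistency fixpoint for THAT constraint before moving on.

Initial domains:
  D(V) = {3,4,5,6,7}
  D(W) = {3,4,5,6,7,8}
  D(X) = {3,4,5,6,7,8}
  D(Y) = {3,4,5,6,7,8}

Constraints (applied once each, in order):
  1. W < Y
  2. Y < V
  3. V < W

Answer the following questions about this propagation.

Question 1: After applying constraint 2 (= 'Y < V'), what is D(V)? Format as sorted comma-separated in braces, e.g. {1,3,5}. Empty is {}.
Constraint 1 (W < Y) on D(W)={3,4,5,6,7,8} D(Y)={3,4,5,6,7,8}: W {3,4,5,6,7,8}->{3,4,5,6,7}; Y {3,4,5,6,7,8}->{4,5,6,7,8}
Constraint 2 (Y < V) on D(Y)={4,5,6,7,8} D(V)={3,4,5,6,7}: Y {4,5,6,7,8}->{4,5,6}; V {3,4,5,6,7}->{5,6,7}
So after constraint 2: D(V) = {5,6,7}

Answer: {5,6,7}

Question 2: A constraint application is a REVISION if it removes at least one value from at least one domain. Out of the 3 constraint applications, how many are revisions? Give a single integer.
Constraint 1 (W < Y) on D(W)={3,4,5,6,7,8} D(Y)={3,4,5,6,7,8}: W {3,4,5,6,7,8}->{3,4,5,6,7}; Y {3,4,5,6,7,8}->{4,5,6,7,8} => REVISION
Constraint 2 (Y < V) on D(Y)={4,5,6,7,8} D(V)={3,4,5,6,7}: Y {4,5,6,7,8}->{4,5,6}; V {3,4,5,6,7}->{5,6,7} => REVISION
Constraint 3 (V < W) on D(V)={5,6,7} D(W)={3,4,5,6,7}: V {5,6,7}->{5,6}; W {3,4,5,6,7}->{6,7} => REVISION
Total revisions = 3

Answer: 3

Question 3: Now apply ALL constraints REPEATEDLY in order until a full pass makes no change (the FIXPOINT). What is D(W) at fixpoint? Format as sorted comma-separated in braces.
pass 0 (initial): D(W)={3,4,5,6,7,8}
pass 1: V {3,4,5,6,7}->{5,6}; W {3,4,5,6,7,8}->{6,7}; Y {3,4,5,6,7,8}->{4,5,6}
pass 2: V {5,6}->{}; W {6,7}->{}; Y {4,5,6}->{}
pass 3: no change
Fixpoint after 3 passes: D(W) = {}

Answer: {}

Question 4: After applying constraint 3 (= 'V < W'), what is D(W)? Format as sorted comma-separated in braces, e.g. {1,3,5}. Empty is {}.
Answer: {6,7}

Derivation:
Constraint 1 (W < Y) on D(W)={3,4,5,6,7,8} D(Y)={3,4,5,6,7,8}: W {3,4,5,6,7,8}->{3,4,5,6,7}; Y {3,4,5,6,7,8}->{4,5,6,7,8}
Constraint 2 (Y < V) on D(Y)={4,5,6,7,8} D(V)={3,4,5,6,7}: Y {4,5,6,7,8}->{4,5,6}; V {3,4,5,6,7}->{5,6,7}
Constraint 3 (V < W) on D(V)={5,6,7} D(W)={3,4,5,6,7}: V {5,6,7}->{5,6}; W {3,4,5,6,7}->{6,7}
So after constraint 3: D(W) = {6,7}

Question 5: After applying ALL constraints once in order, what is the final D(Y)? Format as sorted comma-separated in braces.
Constraint 1 (W < Y) on D(W)={3,4,5,6,7,8} D(Y)={3,4,5,6,7,8}: W {3,4,5,6,7,8}->{3,4,5,6,7}; Y {3,4,5,6,7,8}->{4,5,6,7,8}
Constraint 2 (Y < V) on D(Y)={4,5,6,7,8} D(V)={3,4,5,6,7}: Y {4,5,6,7,8}->{4,5,6}; V {3,4,5,6,7}->{5,6,7}
Constraint 3 (V < W) on D(V)={5,6,7} D(W)={3,4,5,6,7}: V {5,6,7}->{5,6}; W {3,4,5,6,7}->{6,7}
So after all 3 constraints: D(Y) = {4,5,6}

Answer: {4,5,6}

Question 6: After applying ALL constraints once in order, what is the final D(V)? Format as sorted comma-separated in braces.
Answer: {5,6}

Derivation:
Constraint 1 (W < Y) on D(W)={3,4,5,6,7,8} D(Y)={3,4,5,6,7,8}: W {3,4,5,6,7,8}->{3,4,5,6,7}; Y {3,4,5,6,7,8}->{4,5,6,7,8}
Constraint 2 (Y < V) on D(Y)={4,5,6,7,8} D(V)={3,4,5,6,7}: Y {4,5,6,7,8}->{4,5,6}; V {3,4,5,6,7}->{5,6,7}
Constraint 3 (V < W) on D(V)={5,6,7} D(W)={3,4,5,6,7}: V {5,6,7}->{5,6}; W {3,4,5,6,7}->{6,7}
So after all 3 constraints: D(V) = {5,6}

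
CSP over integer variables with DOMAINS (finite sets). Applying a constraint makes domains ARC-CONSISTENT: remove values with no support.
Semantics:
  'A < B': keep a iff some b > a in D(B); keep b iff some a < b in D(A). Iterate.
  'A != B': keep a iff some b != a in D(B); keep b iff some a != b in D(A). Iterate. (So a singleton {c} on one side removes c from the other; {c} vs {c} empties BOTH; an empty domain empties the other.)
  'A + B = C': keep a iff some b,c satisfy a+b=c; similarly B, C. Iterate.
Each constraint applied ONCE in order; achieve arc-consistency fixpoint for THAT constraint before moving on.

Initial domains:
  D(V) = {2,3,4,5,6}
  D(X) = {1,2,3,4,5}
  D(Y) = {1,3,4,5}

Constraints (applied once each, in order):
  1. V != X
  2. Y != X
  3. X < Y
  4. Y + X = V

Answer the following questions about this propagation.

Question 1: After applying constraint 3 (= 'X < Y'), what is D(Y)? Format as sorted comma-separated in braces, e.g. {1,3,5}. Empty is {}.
Constraint 1 (V != X) on D(V)={2,3,4,5,6} D(X)={1,2,3,4,5}: no change
Constraint 2 (Y != X) on D(Y)={1,3,4,5} D(X)={1,2,3,4,5}: no change
Constraint 3 (X < Y) on D(X)={1,2,3,4,5} D(Y)={1,3,4,5}: X {1,2,3,4,5}->{1,2,3,4}; Y {1,3,4,5}->{3,4,5}
So after constraint 3: D(Y) = {3,4,5}

Answer: {3,4,5}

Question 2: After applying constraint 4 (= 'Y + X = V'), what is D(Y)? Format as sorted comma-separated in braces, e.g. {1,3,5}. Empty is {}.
Answer: {3,4,5}

Derivation:
Constraint 1 (V != X) on D(V)={2,3,4,5,6} D(X)={1,2,3,4,5}: no change
Constraint 2 (Y != X) on D(Y)={1,3,4,5} D(X)={1,2,3,4,5}: no change
Constraint 3 (X < Y) on D(X)={1,2,3,4,5} D(Y)={1,3,4,5}: X {1,2,3,4,5}->{1,2,3,4}; Y {1,3,4,5}->{3,4,5}
Constraint 4 (Y + X = V) on D(Y)={3,4,5} D(X)={1,2,3,4} D(V)={2,3,4,5,6}: X {1,2,3,4}->{1,2,3}; V {2,3,4,5,6}->{4,5,6}
So after constraint 4: D(Y) = {3,4,5}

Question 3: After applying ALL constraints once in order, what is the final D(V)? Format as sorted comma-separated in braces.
Constraint 1 (V != X) on D(V)={2,3,4,5,6} D(X)={1,2,3,4,5}: no change
Constraint 2 (Y != X) on D(Y)={1,3,4,5} D(X)={1,2,3,4,5}: no change
Constraint 3 (X < Y) on D(X)={1,2,3,4,5} D(Y)={1,3,4,5}: X {1,2,3,4,5}->{1,2,3,4}; Y {1,3,4,5}->{3,4,5}
Constraint 4 (Y + X = V) on D(Y)={3,4,5} D(X)={1,2,3,4} D(V)={2,3,4,5,6}: X {1,2,3,4}->{1,2,3}; V {2,3,4,5,6}->{4,5,6}
So after all 4 constraints: D(V) = {4,5,6}

Answer: {4,5,6}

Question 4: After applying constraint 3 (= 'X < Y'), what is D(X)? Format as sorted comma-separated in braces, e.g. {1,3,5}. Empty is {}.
Constraint 1 (V != X) on D(V)={2,3,4,5,6} D(X)={1,2,3,4,5}: no change
Constraint 2 (Y != X) on D(Y)={1,3,4,5} D(X)={1,2,3,4,5}: no change
Constraint 3 (X < Y) on D(X)={1,2,3,4,5} D(Y)={1,3,4,5}: X {1,2,3,4,5}->{1,2,3,4}; Y {1,3,4,5}->{3,4,5}
So after constraint 3: D(X) = {1,2,3,4}

Answer: {1,2,3,4}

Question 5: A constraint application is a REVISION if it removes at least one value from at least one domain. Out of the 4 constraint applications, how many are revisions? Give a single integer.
Answer: 2

Derivation:
Constraint 1 (V != X) on D(V)={2,3,4,5,6} D(X)={1,2,3,4,5}: no change => not a revision
Constraint 2 (Y != X) on D(Y)={1,3,4,5} D(X)={1,2,3,4,5}: no change => not a revision
Constraint 3 (X < Y) on D(X)={1,2,3,4,5} D(Y)={1,3,4,5}: X {1,2,3,4,5}->{1,2,3,4}; Y {1,3,4,5}->{3,4,5} => REVISION
Constraint 4 (Y + X = V) on D(Y)={3,4,5} D(X)={1,2,3,4} D(V)={2,3,4,5,6}: X {1,2,3,4}->{1,2,3}; V {2,3,4,5,6}->{4,5,6} => REVISION
Total revisions = 2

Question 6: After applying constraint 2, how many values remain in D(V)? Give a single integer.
Answer: 5

Derivation:
Constraint 1 (V != X) on D(V)={2,3,4,5,6} D(X)={1,2,3,4,5}: no change
Constraint 2 (Y != X) on D(Y)={1,3,4,5} D(X)={1,2,3,4,5}: no change
So after constraint 2: D(V)={2,3,4,5,6}, size = 5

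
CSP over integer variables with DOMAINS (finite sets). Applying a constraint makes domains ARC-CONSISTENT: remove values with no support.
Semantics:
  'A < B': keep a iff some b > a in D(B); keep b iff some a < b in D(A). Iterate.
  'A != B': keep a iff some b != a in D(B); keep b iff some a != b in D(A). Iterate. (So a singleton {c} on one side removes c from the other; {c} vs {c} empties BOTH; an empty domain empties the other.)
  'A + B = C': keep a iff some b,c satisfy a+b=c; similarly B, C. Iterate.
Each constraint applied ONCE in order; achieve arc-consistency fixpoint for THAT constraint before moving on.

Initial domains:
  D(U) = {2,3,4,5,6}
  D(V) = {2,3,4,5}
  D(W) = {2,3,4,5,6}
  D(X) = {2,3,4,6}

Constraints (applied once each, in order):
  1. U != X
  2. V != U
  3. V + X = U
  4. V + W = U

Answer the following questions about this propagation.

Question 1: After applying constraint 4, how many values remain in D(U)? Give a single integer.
Constraint 1 (U != X) on D(U)={2,3,4,5,6} D(X)={2,3,4,6}: no change
Constraint 2 (V != U) on D(V)={2,3,4,5} D(U)={2,3,4,5,6}: no change
Constraint 3 (V + X = U) on D(V)={2,3,4,5} D(X)={2,3,4,6} D(U)={2,3,4,5,6}: V {2,3,4,5}->{2,3,4}; X {2,3,4,6}->{2,3,4}; U {2,3,4,5,6}->{4,5,6}
Constraint 4 (V + W = U) on D(V)={2,3,4} D(W)={2,3,4,5,6} D(U)={4,5,6}: W {2,3,4,5,6}->{2,3,4}
So after constraint 4: D(U)={4,5,6}, size = 3

Answer: 3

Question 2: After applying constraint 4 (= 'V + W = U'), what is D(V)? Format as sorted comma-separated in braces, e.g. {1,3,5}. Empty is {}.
Constraint 1 (U != X) on D(U)={2,3,4,5,6} D(X)={2,3,4,6}: no change
Constraint 2 (V != U) on D(V)={2,3,4,5} D(U)={2,3,4,5,6}: no change
Constraint 3 (V + X = U) on D(V)={2,3,4,5} D(X)={2,3,4,6} D(U)={2,3,4,5,6}: V {2,3,4,5}->{2,3,4}; X {2,3,4,6}->{2,3,4}; U {2,3,4,5,6}->{4,5,6}
Constraint 4 (V + W = U) on D(V)={2,3,4} D(W)={2,3,4,5,6} D(U)={4,5,6}: W {2,3,4,5,6}->{2,3,4}
So after constraint 4: D(V) = {2,3,4}

Answer: {2,3,4}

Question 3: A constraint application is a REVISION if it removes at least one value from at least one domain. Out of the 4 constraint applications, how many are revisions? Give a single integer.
Constraint 1 (U != X) on D(U)={2,3,4,5,6} D(X)={2,3,4,6}: no change => not a revision
Constraint 2 (V != U) on D(V)={2,3,4,5} D(U)={2,3,4,5,6}: no change => not a revision
Constraint 3 (V + X = U) on D(V)={2,3,4,5} D(X)={2,3,4,6} D(U)={2,3,4,5,6}: V {2,3,4,5}->{2,3,4}; X {2,3,4,6}->{2,3,4}; U {2,3,4,5,6}->{4,5,6} => REVISION
Constraint 4 (V + W = U) on D(V)={2,3,4} D(W)={2,3,4,5,6} D(U)={4,5,6}: W {2,3,4,5,6}->{2,3,4} => REVISION
Total revisions = 2

Answer: 2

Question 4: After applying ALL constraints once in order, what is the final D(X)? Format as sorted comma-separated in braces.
Answer: {2,3,4}

Derivation:
Constraint 1 (U != X) on D(U)={2,3,4,5,6} D(X)={2,3,4,6}: no change
Constraint 2 (V != U) on D(V)={2,3,4,5} D(U)={2,3,4,5,6}: no change
Constraint 3 (V + X = U) on D(V)={2,3,4,5} D(X)={2,3,4,6} D(U)={2,3,4,5,6}: V {2,3,4,5}->{2,3,4}; X {2,3,4,6}->{2,3,4}; U {2,3,4,5,6}->{4,5,6}
Constraint 4 (V + W = U) on D(V)={2,3,4} D(W)={2,3,4,5,6} D(U)={4,5,6}: W {2,3,4,5,6}->{2,3,4}
So after all 4 constraints: D(X) = {2,3,4}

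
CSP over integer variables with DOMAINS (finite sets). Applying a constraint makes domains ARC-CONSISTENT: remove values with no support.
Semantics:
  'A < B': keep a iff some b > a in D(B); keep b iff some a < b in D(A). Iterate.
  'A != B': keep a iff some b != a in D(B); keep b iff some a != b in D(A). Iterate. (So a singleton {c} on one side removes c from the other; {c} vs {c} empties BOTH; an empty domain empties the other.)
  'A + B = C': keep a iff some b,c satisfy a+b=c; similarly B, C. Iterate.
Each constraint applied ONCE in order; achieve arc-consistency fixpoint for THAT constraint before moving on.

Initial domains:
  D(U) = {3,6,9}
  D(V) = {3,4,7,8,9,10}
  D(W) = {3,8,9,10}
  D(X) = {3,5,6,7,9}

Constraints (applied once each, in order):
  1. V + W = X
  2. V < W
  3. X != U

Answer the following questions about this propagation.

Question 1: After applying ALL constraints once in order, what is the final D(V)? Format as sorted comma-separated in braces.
Answer: {}

Derivation:
Constraint 1 (V + W = X) on D(V)={3,4,7,8,9,10} D(W)={3,8,9,10} D(X)={3,5,6,7,9}: V {3,4,7,8,9,10}->{3,4}; W {3,8,9,10}->{3}; X {3,5,6,7,9}->{6,7}
Constraint 2 (V < W) on D(V)={3,4} D(W)={3}: V {3,4}->{}; W {3}->{}
Constraint 3 (X != U) on D(X)={6,7} D(U)={3,6,9}: no change
So after all 3 constraints: D(V) = {}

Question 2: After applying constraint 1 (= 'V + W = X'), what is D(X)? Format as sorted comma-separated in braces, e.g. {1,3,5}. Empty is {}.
Constraint 1 (V + W = X) on D(V)={3,4,7,8,9,10} D(W)={3,8,9,10} D(X)={3,5,6,7,9}: V {3,4,7,8,9,10}->{3,4}; W {3,8,9,10}->{3}; X {3,5,6,7,9}->{6,7}
So after constraint 1: D(X) = {6,7}

Answer: {6,7}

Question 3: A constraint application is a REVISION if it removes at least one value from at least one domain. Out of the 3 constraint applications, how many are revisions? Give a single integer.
Answer: 2

Derivation:
Constraint 1 (V + W = X) on D(V)={3,4,7,8,9,10} D(W)={3,8,9,10} D(X)={3,5,6,7,9}: V {3,4,7,8,9,10}->{3,4}; W {3,8,9,10}->{3}; X {3,5,6,7,9}->{6,7} => REVISION
Constraint 2 (V < W) on D(V)={3,4} D(W)={3}: V {3,4}->{}; W {3}->{} => REVISION
Constraint 3 (X != U) on D(X)={6,7} D(U)={3,6,9}: no change => not a revision
Total revisions = 2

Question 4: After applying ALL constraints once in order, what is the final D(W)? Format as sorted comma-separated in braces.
Answer: {}

Derivation:
Constraint 1 (V + W = X) on D(V)={3,4,7,8,9,10} D(W)={3,8,9,10} D(X)={3,5,6,7,9}: V {3,4,7,8,9,10}->{3,4}; W {3,8,9,10}->{3}; X {3,5,6,7,9}->{6,7}
Constraint 2 (V < W) on D(V)={3,4} D(W)={3}: V {3,4}->{}; W {3}->{}
Constraint 3 (X != U) on D(X)={6,7} D(U)={3,6,9}: no change
So after all 3 constraints: D(W) = {}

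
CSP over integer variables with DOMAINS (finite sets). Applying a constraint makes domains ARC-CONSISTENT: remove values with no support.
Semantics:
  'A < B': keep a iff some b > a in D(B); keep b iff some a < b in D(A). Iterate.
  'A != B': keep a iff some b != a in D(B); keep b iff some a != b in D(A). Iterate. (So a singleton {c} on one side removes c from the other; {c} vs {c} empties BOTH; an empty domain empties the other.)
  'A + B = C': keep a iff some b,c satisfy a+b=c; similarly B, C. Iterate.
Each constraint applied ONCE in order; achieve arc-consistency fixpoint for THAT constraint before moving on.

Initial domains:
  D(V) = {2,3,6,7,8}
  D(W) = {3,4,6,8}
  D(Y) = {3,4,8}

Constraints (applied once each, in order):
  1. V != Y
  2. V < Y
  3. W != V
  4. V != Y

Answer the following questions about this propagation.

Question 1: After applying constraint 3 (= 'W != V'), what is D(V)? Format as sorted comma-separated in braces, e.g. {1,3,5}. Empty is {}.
Constraint 1 (V != Y) on D(V)={2,3,6,7,8} D(Y)={3,4,8}: no change
Constraint 2 (V < Y) on D(V)={2,3,6,7,8} D(Y)={3,4,8}: V {2,3,6,7,8}->{2,3,6,7}
Constraint 3 (W != V) on D(W)={3,4,6,8} D(V)={2,3,6,7}: no change
So after constraint 3: D(V) = {2,3,6,7}

Answer: {2,3,6,7}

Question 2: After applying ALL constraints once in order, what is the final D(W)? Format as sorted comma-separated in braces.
Answer: {3,4,6,8}

Derivation:
Constraint 1 (V != Y) on D(V)={2,3,6,7,8} D(Y)={3,4,8}: no change
Constraint 2 (V < Y) on D(V)={2,3,6,7,8} D(Y)={3,4,8}: V {2,3,6,7,8}->{2,3,6,7}
Constraint 3 (W != V) on D(W)={3,4,6,8} D(V)={2,3,6,7}: no change
Constraint 4 (V != Y) on D(V)={2,3,6,7} D(Y)={3,4,8}: no change
So after all 4 constraints: D(W) = {3,4,6,8}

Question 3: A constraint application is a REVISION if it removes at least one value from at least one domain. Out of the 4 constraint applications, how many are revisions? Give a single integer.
Constraint 1 (V != Y) on D(V)={2,3,6,7,8} D(Y)={3,4,8}: no change => not a revision
Constraint 2 (V < Y) on D(V)={2,3,6,7,8} D(Y)={3,4,8}: V {2,3,6,7,8}->{2,3,6,7} => REVISION
Constraint 3 (W != V) on D(W)={3,4,6,8} D(V)={2,3,6,7}: no change => not a revision
Constraint 4 (V != Y) on D(V)={2,3,6,7} D(Y)={3,4,8}: no change => not a revision
Total revisions = 1

Answer: 1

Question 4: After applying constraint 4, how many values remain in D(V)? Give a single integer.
Constraint 1 (V != Y) on D(V)={2,3,6,7,8} D(Y)={3,4,8}: no change
Constraint 2 (V < Y) on D(V)={2,3,6,7,8} D(Y)={3,4,8}: V {2,3,6,7,8}->{2,3,6,7}
Constraint 3 (W != V) on D(W)={3,4,6,8} D(V)={2,3,6,7}: no change
Constraint 4 (V != Y) on D(V)={2,3,6,7} D(Y)={3,4,8}: no change
So after constraint 4: D(V)={2,3,6,7}, size = 4

Answer: 4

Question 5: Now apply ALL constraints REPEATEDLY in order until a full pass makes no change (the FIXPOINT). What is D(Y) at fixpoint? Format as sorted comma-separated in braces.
Answer: {3,4,8}

Derivation:
pass 0 (initial): D(Y)={3,4,8}
pass 1: V {2,3,6,7,8}->{2,3,6,7}
pass 2: no change
Fixpoint after 2 passes: D(Y) = {3,4,8}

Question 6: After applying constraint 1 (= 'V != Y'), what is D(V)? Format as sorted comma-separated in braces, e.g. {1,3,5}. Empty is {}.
Constraint 1 (V != Y) on D(V)={2,3,6,7,8} D(Y)={3,4,8}: no change
So after constraint 1: D(V) = {2,3,6,7,8}

Answer: {2,3,6,7,8}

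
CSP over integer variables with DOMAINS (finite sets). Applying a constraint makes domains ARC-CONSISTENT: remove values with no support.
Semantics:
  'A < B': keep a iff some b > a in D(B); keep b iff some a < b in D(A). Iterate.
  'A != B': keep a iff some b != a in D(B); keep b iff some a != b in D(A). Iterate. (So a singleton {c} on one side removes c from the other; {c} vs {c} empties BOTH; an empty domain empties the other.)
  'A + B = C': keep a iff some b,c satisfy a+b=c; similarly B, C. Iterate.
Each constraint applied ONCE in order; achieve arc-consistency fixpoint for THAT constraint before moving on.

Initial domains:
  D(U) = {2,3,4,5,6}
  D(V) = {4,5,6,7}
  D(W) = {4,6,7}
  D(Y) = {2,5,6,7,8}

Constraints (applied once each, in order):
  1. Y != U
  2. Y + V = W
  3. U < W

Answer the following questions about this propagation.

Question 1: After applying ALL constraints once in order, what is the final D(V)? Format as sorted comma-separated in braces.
Constraint 1 (Y != U) on D(Y)={2,5,6,7,8} D(U)={2,3,4,5,6}: no change
Constraint 2 (Y + V = W) on D(Y)={2,5,6,7,8} D(V)={4,5,6,7} D(W)={4,6,7}: Y {2,5,6,7,8}->{2}; V {4,5,6,7}->{4,5}; W {4,6,7}->{6,7}
Constraint 3 (U < W) on D(U)={2,3,4,5,6} D(W)={6,7}: no change
So after all 3 constraints: D(V) = {4,5}

Answer: {4,5}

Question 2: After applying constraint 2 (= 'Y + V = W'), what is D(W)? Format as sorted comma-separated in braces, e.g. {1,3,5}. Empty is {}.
Answer: {6,7}

Derivation:
Constraint 1 (Y != U) on D(Y)={2,5,6,7,8} D(U)={2,3,4,5,6}: no change
Constraint 2 (Y + V = W) on D(Y)={2,5,6,7,8} D(V)={4,5,6,7} D(W)={4,6,7}: Y {2,5,6,7,8}->{2}; V {4,5,6,7}->{4,5}; W {4,6,7}->{6,7}
So after constraint 2: D(W) = {6,7}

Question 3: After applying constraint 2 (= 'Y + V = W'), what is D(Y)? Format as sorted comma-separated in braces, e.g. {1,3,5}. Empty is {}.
Answer: {2}

Derivation:
Constraint 1 (Y != U) on D(Y)={2,5,6,7,8} D(U)={2,3,4,5,6}: no change
Constraint 2 (Y + V = W) on D(Y)={2,5,6,7,8} D(V)={4,5,6,7} D(W)={4,6,7}: Y {2,5,6,7,8}->{2}; V {4,5,6,7}->{4,5}; W {4,6,7}->{6,7}
So after constraint 2: D(Y) = {2}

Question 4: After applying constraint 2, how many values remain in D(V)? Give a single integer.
Constraint 1 (Y != U) on D(Y)={2,5,6,7,8} D(U)={2,3,4,5,6}: no change
Constraint 2 (Y + V = W) on D(Y)={2,5,6,7,8} D(V)={4,5,6,7} D(W)={4,6,7}: Y {2,5,6,7,8}->{2}; V {4,5,6,7}->{4,5}; W {4,6,7}->{6,7}
So after constraint 2: D(V)={4,5}, size = 2

Answer: 2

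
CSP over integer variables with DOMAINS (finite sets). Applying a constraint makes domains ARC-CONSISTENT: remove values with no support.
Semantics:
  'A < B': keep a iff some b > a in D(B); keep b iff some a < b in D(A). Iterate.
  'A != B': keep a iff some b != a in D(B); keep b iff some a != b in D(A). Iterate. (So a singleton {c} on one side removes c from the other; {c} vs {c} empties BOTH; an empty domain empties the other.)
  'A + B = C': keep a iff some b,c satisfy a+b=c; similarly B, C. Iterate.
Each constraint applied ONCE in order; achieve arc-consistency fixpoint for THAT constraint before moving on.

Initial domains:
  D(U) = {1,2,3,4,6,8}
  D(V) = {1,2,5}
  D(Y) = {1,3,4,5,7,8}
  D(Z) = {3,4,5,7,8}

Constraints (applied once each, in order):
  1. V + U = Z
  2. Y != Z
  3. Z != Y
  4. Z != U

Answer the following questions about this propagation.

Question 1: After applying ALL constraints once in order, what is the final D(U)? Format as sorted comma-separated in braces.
Constraint 1 (V + U = Z) on D(V)={1,2,5} D(U)={1,2,3,4,6,8} D(Z)={3,4,5,7,8}: U {1,2,3,4,6,8}->{1,2,3,4,6}
Constraint 2 (Y != Z) on D(Y)={1,3,4,5,7,8} D(Z)={3,4,5,7,8}: no change
Constraint 3 (Z != Y) on D(Z)={3,4,5,7,8} D(Y)={1,3,4,5,7,8}: no change
Constraint 4 (Z != U) on D(Z)={3,4,5,7,8} D(U)={1,2,3,4,6}: no change
So after all 4 constraints: D(U) = {1,2,3,4,6}

Answer: {1,2,3,4,6}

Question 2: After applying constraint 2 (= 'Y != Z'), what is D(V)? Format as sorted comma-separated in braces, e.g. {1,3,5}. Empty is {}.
Constraint 1 (V + U = Z) on D(V)={1,2,5} D(U)={1,2,3,4,6,8} D(Z)={3,4,5,7,8}: U {1,2,3,4,6,8}->{1,2,3,4,6}
Constraint 2 (Y != Z) on D(Y)={1,3,4,5,7,8} D(Z)={3,4,5,7,8}: no change
So after constraint 2: D(V) = {1,2,5}

Answer: {1,2,5}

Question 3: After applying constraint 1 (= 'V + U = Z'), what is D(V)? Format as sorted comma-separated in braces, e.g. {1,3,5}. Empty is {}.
Answer: {1,2,5}

Derivation:
Constraint 1 (V + U = Z) on D(V)={1,2,5} D(U)={1,2,3,4,6,8} D(Z)={3,4,5,7,8}: U {1,2,3,4,6,8}->{1,2,3,4,6}
So after constraint 1: D(V) = {1,2,5}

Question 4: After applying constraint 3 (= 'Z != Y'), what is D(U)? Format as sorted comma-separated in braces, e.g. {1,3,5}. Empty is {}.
Answer: {1,2,3,4,6}

Derivation:
Constraint 1 (V + U = Z) on D(V)={1,2,5} D(U)={1,2,3,4,6,8} D(Z)={3,4,5,7,8}: U {1,2,3,4,6,8}->{1,2,3,4,6}
Constraint 2 (Y != Z) on D(Y)={1,3,4,5,7,8} D(Z)={3,4,5,7,8}: no change
Constraint 3 (Z != Y) on D(Z)={3,4,5,7,8} D(Y)={1,3,4,5,7,8}: no change
So after constraint 3: D(U) = {1,2,3,4,6}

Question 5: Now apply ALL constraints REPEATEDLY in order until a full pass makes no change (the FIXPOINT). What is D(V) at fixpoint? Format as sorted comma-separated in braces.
Answer: {1,2,5}

Derivation:
pass 0 (initial): D(V)={1,2,5}
pass 1: U {1,2,3,4,6,8}->{1,2,3,4,6}
pass 2: no change
Fixpoint after 2 passes: D(V) = {1,2,5}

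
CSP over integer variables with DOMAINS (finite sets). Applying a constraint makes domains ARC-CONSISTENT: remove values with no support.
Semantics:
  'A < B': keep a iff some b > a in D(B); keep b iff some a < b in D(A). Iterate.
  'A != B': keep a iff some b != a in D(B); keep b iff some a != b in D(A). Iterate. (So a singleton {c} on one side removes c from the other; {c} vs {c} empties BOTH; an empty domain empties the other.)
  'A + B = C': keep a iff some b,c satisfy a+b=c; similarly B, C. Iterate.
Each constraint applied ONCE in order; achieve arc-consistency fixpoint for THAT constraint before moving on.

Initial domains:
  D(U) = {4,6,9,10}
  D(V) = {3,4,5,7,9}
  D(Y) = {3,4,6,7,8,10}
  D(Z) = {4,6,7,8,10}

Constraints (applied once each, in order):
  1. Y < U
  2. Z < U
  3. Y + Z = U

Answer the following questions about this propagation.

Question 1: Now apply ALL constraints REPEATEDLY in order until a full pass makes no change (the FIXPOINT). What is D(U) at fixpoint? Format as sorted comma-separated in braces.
Answer: {9,10}

Derivation:
pass 0 (initial): D(U)={4,6,9,10}
pass 1: U {4,6,9,10}->{9,10}; Y {3,4,6,7,8,10}->{3,4,6}; Z {4,6,7,8,10}->{4,6,7}
pass 2: no change
Fixpoint after 2 passes: D(U) = {9,10}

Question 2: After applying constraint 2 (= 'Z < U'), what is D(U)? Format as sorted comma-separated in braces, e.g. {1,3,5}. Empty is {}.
Answer: {6,9,10}

Derivation:
Constraint 1 (Y < U) on D(Y)={3,4,6,7,8,10} D(U)={4,6,9,10}: Y {3,4,6,7,8,10}->{3,4,6,7,8}
Constraint 2 (Z < U) on D(Z)={4,6,7,8,10} D(U)={4,6,9,10}: Z {4,6,7,8,10}->{4,6,7,8}; U {4,6,9,10}->{6,9,10}
So after constraint 2: D(U) = {6,9,10}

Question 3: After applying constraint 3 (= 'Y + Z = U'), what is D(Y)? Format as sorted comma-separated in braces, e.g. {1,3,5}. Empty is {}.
Constraint 1 (Y < U) on D(Y)={3,4,6,7,8,10} D(U)={4,6,9,10}: Y {3,4,6,7,8,10}->{3,4,6,7,8}
Constraint 2 (Z < U) on D(Z)={4,6,7,8,10} D(U)={4,6,9,10}: Z {4,6,7,8,10}->{4,6,7,8}; U {4,6,9,10}->{6,9,10}
Constraint 3 (Y + Z = U) on D(Y)={3,4,6,7,8} D(Z)={4,6,7,8} D(U)={6,9,10}: Y {3,4,6,7,8}->{3,4,6}; Z {4,6,7,8}->{4,6,7}; U {6,9,10}->{9,10}
So after constraint 3: D(Y) = {3,4,6}

Answer: {3,4,6}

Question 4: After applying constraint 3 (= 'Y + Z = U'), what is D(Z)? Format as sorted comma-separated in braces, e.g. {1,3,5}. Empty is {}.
Constraint 1 (Y < U) on D(Y)={3,4,6,7,8,10} D(U)={4,6,9,10}: Y {3,4,6,7,8,10}->{3,4,6,7,8}
Constraint 2 (Z < U) on D(Z)={4,6,7,8,10} D(U)={4,6,9,10}: Z {4,6,7,8,10}->{4,6,7,8}; U {4,6,9,10}->{6,9,10}
Constraint 3 (Y + Z = U) on D(Y)={3,4,6,7,8} D(Z)={4,6,7,8} D(U)={6,9,10}: Y {3,4,6,7,8}->{3,4,6}; Z {4,6,7,8}->{4,6,7}; U {6,9,10}->{9,10}
So after constraint 3: D(Z) = {4,6,7}

Answer: {4,6,7}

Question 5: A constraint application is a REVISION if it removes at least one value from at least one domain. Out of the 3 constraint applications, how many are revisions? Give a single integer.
Answer: 3

Derivation:
Constraint 1 (Y < U) on D(Y)={3,4,6,7,8,10} D(U)={4,6,9,10}: Y {3,4,6,7,8,10}->{3,4,6,7,8} => REVISION
Constraint 2 (Z < U) on D(Z)={4,6,7,8,10} D(U)={4,6,9,10}: Z {4,6,7,8,10}->{4,6,7,8}; U {4,6,9,10}->{6,9,10} => REVISION
Constraint 3 (Y + Z = U) on D(Y)={3,4,6,7,8} D(Z)={4,6,7,8} D(U)={6,9,10}: Y {3,4,6,7,8}->{3,4,6}; Z {4,6,7,8}->{4,6,7}; U {6,9,10}->{9,10} => REVISION
Total revisions = 3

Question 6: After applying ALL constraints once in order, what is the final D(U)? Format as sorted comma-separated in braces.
Constraint 1 (Y < U) on D(Y)={3,4,6,7,8,10} D(U)={4,6,9,10}: Y {3,4,6,7,8,10}->{3,4,6,7,8}
Constraint 2 (Z < U) on D(Z)={4,6,7,8,10} D(U)={4,6,9,10}: Z {4,6,7,8,10}->{4,6,7,8}; U {4,6,9,10}->{6,9,10}
Constraint 3 (Y + Z = U) on D(Y)={3,4,6,7,8} D(Z)={4,6,7,8} D(U)={6,9,10}: Y {3,4,6,7,8}->{3,4,6}; Z {4,6,7,8}->{4,6,7}; U {6,9,10}->{9,10}
So after all 3 constraints: D(U) = {9,10}

Answer: {9,10}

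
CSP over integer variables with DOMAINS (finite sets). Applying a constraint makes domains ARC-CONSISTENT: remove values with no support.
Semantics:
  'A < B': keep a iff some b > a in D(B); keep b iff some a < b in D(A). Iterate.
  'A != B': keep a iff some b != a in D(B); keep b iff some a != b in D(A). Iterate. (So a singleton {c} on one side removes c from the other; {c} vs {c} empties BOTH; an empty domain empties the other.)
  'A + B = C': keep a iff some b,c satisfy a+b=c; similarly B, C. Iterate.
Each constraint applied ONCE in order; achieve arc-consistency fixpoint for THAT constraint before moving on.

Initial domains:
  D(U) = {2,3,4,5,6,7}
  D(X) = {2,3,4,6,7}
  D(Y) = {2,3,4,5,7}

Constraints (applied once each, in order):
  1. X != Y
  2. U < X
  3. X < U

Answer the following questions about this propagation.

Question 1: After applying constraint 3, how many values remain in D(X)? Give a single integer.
Constraint 1 (X != Y) on D(X)={2,3,4,6,7} D(Y)={2,3,4,5,7}: no change
Constraint 2 (U < X) on D(U)={2,3,4,5,6,7} D(X)={2,3,4,6,7}: U {2,3,4,5,6,7}->{2,3,4,5,6}; X {2,3,4,6,7}->{3,4,6,7}
Constraint 3 (X < U) on D(X)={3,4,6,7} D(U)={2,3,4,5,6}: X {3,4,6,7}->{3,4}; U {2,3,4,5,6}->{4,5,6}
So after constraint 3: D(X)={3,4}, size = 2

Answer: 2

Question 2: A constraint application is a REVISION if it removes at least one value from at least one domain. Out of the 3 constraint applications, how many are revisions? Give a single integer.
Constraint 1 (X != Y) on D(X)={2,3,4,6,7} D(Y)={2,3,4,5,7}: no change => not a revision
Constraint 2 (U < X) on D(U)={2,3,4,5,6,7} D(X)={2,3,4,6,7}: U {2,3,4,5,6,7}->{2,3,4,5,6}; X {2,3,4,6,7}->{3,4,6,7} => REVISION
Constraint 3 (X < U) on D(X)={3,4,6,7} D(U)={2,3,4,5,6}: X {3,4,6,7}->{3,4}; U {2,3,4,5,6}->{4,5,6} => REVISION
Total revisions = 2

Answer: 2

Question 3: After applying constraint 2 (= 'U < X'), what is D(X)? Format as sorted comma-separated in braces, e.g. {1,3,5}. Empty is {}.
Answer: {3,4,6,7}

Derivation:
Constraint 1 (X != Y) on D(X)={2,3,4,6,7} D(Y)={2,3,4,5,7}: no change
Constraint 2 (U < X) on D(U)={2,3,4,5,6,7} D(X)={2,3,4,6,7}: U {2,3,4,5,6,7}->{2,3,4,5,6}; X {2,3,4,6,7}->{3,4,6,7}
So after constraint 2: D(X) = {3,4,6,7}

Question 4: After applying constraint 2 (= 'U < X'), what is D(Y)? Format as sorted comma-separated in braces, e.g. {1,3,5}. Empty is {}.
Constraint 1 (X != Y) on D(X)={2,3,4,6,7} D(Y)={2,3,4,5,7}: no change
Constraint 2 (U < X) on D(U)={2,3,4,5,6,7} D(X)={2,3,4,6,7}: U {2,3,4,5,6,7}->{2,3,4,5,6}; X {2,3,4,6,7}->{3,4,6,7}
So after constraint 2: D(Y) = {2,3,4,5,7}

Answer: {2,3,4,5,7}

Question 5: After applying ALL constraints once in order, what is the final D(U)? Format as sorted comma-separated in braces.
Constraint 1 (X != Y) on D(X)={2,3,4,6,7} D(Y)={2,3,4,5,7}: no change
Constraint 2 (U < X) on D(U)={2,3,4,5,6,7} D(X)={2,3,4,6,7}: U {2,3,4,5,6,7}->{2,3,4,5,6}; X {2,3,4,6,7}->{3,4,6,7}
Constraint 3 (X < U) on D(X)={3,4,6,7} D(U)={2,3,4,5,6}: X {3,4,6,7}->{3,4}; U {2,3,4,5,6}->{4,5,6}
So after all 3 constraints: D(U) = {4,5,6}

Answer: {4,5,6}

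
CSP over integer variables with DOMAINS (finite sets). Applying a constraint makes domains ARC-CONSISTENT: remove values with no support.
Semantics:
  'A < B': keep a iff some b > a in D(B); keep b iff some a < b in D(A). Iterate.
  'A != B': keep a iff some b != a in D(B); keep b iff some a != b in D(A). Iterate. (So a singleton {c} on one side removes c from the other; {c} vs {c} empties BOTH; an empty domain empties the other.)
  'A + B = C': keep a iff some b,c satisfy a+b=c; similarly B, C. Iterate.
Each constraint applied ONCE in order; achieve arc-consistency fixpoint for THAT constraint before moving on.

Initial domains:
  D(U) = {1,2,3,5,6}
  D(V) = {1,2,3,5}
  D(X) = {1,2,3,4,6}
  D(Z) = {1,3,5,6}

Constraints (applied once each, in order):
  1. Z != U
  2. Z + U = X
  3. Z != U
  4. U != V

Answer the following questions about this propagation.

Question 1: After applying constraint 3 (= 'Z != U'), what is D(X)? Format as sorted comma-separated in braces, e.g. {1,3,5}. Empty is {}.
Answer: {2,3,4,6}

Derivation:
Constraint 1 (Z != U) on D(Z)={1,3,5,6} D(U)={1,2,3,5,6}: no change
Constraint 2 (Z + U = X) on D(Z)={1,3,5,6} D(U)={1,2,3,5,6} D(X)={1,2,3,4,6}: Z {1,3,5,6}->{1,3,5}; U {1,2,3,5,6}->{1,2,3,5}; X {1,2,3,4,6}->{2,3,4,6}
Constraint 3 (Z != U) on D(Z)={1,3,5} D(U)={1,2,3,5}: no change
So after constraint 3: D(X) = {2,3,4,6}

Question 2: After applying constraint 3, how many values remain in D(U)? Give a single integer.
Answer: 4

Derivation:
Constraint 1 (Z != U) on D(Z)={1,3,5,6} D(U)={1,2,3,5,6}: no change
Constraint 2 (Z + U = X) on D(Z)={1,3,5,6} D(U)={1,2,3,5,6} D(X)={1,2,3,4,6}: Z {1,3,5,6}->{1,3,5}; U {1,2,3,5,6}->{1,2,3,5}; X {1,2,3,4,6}->{2,3,4,6}
Constraint 3 (Z != U) on D(Z)={1,3,5} D(U)={1,2,3,5}: no change
So after constraint 3: D(U)={1,2,3,5}, size = 4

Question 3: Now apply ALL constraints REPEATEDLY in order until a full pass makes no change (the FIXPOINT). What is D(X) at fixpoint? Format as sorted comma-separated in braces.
pass 0 (initial): D(X)={1,2,3,4,6}
pass 1: U {1,2,3,5,6}->{1,2,3,5}; X {1,2,3,4,6}->{2,3,4,6}; Z {1,3,5,6}->{1,3,5}
pass 2: no change
Fixpoint after 2 passes: D(X) = {2,3,4,6}

Answer: {2,3,4,6}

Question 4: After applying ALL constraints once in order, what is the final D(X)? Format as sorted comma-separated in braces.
Constraint 1 (Z != U) on D(Z)={1,3,5,6} D(U)={1,2,3,5,6}: no change
Constraint 2 (Z + U = X) on D(Z)={1,3,5,6} D(U)={1,2,3,5,6} D(X)={1,2,3,4,6}: Z {1,3,5,6}->{1,3,5}; U {1,2,3,5,6}->{1,2,3,5}; X {1,2,3,4,6}->{2,3,4,6}
Constraint 3 (Z != U) on D(Z)={1,3,5} D(U)={1,2,3,5}: no change
Constraint 4 (U != V) on D(U)={1,2,3,5} D(V)={1,2,3,5}: no change
So after all 4 constraints: D(X) = {2,3,4,6}

Answer: {2,3,4,6}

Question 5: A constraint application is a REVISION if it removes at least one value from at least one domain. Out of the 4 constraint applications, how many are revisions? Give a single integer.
Constraint 1 (Z != U) on D(Z)={1,3,5,6} D(U)={1,2,3,5,6}: no change => not a revision
Constraint 2 (Z + U = X) on D(Z)={1,3,5,6} D(U)={1,2,3,5,6} D(X)={1,2,3,4,6}: Z {1,3,5,6}->{1,3,5}; U {1,2,3,5,6}->{1,2,3,5}; X {1,2,3,4,6}->{2,3,4,6} => REVISION
Constraint 3 (Z != U) on D(Z)={1,3,5} D(U)={1,2,3,5}: no change => not a revision
Constraint 4 (U != V) on D(U)={1,2,3,5} D(V)={1,2,3,5}: no change => not a revision
Total revisions = 1

Answer: 1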